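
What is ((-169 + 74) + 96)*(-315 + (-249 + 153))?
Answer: -411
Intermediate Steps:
((-169 + 74) + 96)*(-315 + (-249 + 153)) = (-95 + 96)*(-315 - 96) = 1*(-411) = -411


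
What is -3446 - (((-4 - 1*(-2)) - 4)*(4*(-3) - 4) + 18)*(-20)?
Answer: -1166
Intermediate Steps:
-3446 - (((-4 - 1*(-2)) - 4)*(4*(-3) - 4) + 18)*(-20) = -3446 - (((-4 + 2) - 4)*(-12 - 4) + 18)*(-20) = -3446 - ((-2 - 4)*(-16) + 18)*(-20) = -3446 - (-6*(-16) + 18)*(-20) = -3446 - (96 + 18)*(-20) = -3446 - 114*(-20) = -3446 - 1*(-2280) = -3446 + 2280 = -1166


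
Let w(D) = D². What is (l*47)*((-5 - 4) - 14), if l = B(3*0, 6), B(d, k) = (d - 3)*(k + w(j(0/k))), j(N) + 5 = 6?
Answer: 22701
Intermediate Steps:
j(N) = 1 (j(N) = -5 + 6 = 1)
B(d, k) = (1 + k)*(-3 + d) (B(d, k) = (d - 3)*(k + 1²) = (-3 + d)*(k + 1) = (-3 + d)*(1 + k) = (1 + k)*(-3 + d))
l = -21 (l = -3 + 3*0 - 3*6 + (3*0)*6 = -3 + 0 - 18 + 0*6 = -3 + 0 - 18 + 0 = -21)
(l*47)*((-5 - 4) - 14) = (-21*47)*((-5 - 4) - 14) = -987*(-9 - 14) = -987*(-23) = 22701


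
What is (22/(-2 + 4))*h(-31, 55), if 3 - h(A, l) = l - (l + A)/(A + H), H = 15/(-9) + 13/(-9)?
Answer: -177980/307 ≈ -579.74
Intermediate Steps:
H = -28/9 (H = 15*(-⅑) + 13*(-⅑) = -5/3 - 13/9 = -28/9 ≈ -3.1111)
h(A, l) = 3 - l + (A + l)/(-28/9 + A) (h(A, l) = 3 - (l - (l + A)/(A - 28/9)) = 3 - (l - (A + l)/(-28/9 + A)) = 3 + (-l + (A + l)/(-28/9 + A)) = 3 - l + (A + l)/(-28/9 + A))
(22/(-2 + 4))*h(-31, 55) = (22/(-2 + 4))*((-84 + 36*(-31) + 37*55 - 9*(-31)*55)/(-28 + 9*(-31))) = (22/2)*((-84 - 1116 + 2035 + 15345)/(-28 - 279)) = (22*(½))*(16180/(-307)) = 11*(-1/307*16180) = 11*(-16180/307) = -177980/307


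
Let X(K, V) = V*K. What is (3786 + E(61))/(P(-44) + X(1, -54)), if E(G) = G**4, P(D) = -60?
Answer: -13849627/114 ≈ -1.2149e+5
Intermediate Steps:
X(K, V) = K*V
(3786 + E(61))/(P(-44) + X(1, -54)) = (3786 + 61**4)/(-60 + 1*(-54)) = (3786 + 13845841)/(-60 - 54) = 13849627/(-114) = 13849627*(-1/114) = -13849627/114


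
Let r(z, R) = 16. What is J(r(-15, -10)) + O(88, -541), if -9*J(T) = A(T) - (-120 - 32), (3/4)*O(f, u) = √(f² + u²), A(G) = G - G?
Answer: -152/9 + 20*√12017/3 ≈ 713.92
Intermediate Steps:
A(G) = 0
O(f, u) = 4*√(f² + u²)/3
J(T) = -152/9 (J(T) = -(0 - (-120 - 32))/9 = -(0 - 1*(-152))/9 = -(0 + 152)/9 = -⅑*152 = -152/9)
J(r(-15, -10)) + O(88, -541) = -152/9 + 4*√(88² + (-541)²)/3 = -152/9 + 4*√(7744 + 292681)/3 = -152/9 + 4*√300425/3 = -152/9 + 4*(5*√12017)/3 = -152/9 + 20*√12017/3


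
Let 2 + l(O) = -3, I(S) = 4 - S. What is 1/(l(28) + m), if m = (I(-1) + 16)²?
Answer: 1/436 ≈ 0.0022936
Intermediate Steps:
l(O) = -5 (l(O) = -2 - 3 = -5)
m = 441 (m = ((4 - 1*(-1)) + 16)² = ((4 + 1) + 16)² = (5 + 16)² = 21² = 441)
1/(l(28) + m) = 1/(-5 + 441) = 1/436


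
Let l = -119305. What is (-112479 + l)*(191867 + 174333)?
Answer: -84879300800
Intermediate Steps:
(-112479 + l)*(191867 + 174333) = (-112479 - 119305)*(191867 + 174333) = -231784*366200 = -84879300800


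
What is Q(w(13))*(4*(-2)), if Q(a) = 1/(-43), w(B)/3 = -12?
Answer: 8/43 ≈ 0.18605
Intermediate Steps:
w(B) = -36 (w(B) = 3*(-12) = -36)
Q(a) = -1/43
Q(w(13))*(4*(-2)) = -4*(-2)/43 = -1/43*(-8) = 8/43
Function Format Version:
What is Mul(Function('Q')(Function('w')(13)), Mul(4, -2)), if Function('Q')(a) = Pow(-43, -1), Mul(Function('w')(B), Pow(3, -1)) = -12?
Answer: Rational(8, 43) ≈ 0.18605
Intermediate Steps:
Function('w')(B) = -36 (Function('w')(B) = Mul(3, -12) = -36)
Function('Q')(a) = Rational(-1, 43)
Mul(Function('Q')(Function('w')(13)), Mul(4, -2)) = Mul(Rational(-1, 43), Mul(4, -2)) = Mul(Rational(-1, 43), -8) = Rational(8, 43)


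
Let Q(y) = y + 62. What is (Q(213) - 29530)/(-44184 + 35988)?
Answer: 29255/8196 ≈ 3.5694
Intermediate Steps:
Q(y) = 62 + y
(Q(213) - 29530)/(-44184 + 35988) = ((62 + 213) - 29530)/(-44184 + 35988) = (275 - 29530)/(-8196) = -29255*(-1/8196) = 29255/8196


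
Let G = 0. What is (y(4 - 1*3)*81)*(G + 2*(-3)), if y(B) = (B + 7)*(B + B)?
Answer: -7776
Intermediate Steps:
y(B) = 2*B*(7 + B) (y(B) = (7 + B)*(2*B) = 2*B*(7 + B))
(y(4 - 1*3)*81)*(G + 2*(-3)) = ((2*(4 - 1*3)*(7 + (4 - 1*3)))*81)*(0 + 2*(-3)) = ((2*(4 - 3)*(7 + (4 - 3)))*81)*(0 - 6) = ((2*1*(7 + 1))*81)*(-6) = ((2*1*8)*81)*(-6) = (16*81)*(-6) = 1296*(-6) = -7776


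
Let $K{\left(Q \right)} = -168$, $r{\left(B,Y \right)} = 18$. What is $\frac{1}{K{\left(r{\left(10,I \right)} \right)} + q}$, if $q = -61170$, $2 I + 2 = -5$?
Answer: $- \frac{1}{61338} \approx -1.6303 \cdot 10^{-5}$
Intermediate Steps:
$I = - \frac{7}{2}$ ($I = -1 + \frac{1}{2} \left(-5\right) = -1 - \frac{5}{2} = - \frac{7}{2} \approx -3.5$)
$\frac{1}{K{\left(r{\left(10,I \right)} \right)} + q} = \frac{1}{-168 - 61170} = \frac{1}{-61338} = - \frac{1}{61338}$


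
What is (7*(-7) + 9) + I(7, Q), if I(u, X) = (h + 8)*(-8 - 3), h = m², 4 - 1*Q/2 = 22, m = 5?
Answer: -403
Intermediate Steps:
Q = -36 (Q = 8 - 2*22 = 8 - 44 = -36)
h = 25 (h = 5² = 25)
I(u, X) = -363 (I(u, X) = (25 + 8)*(-8 - 3) = 33*(-11) = -363)
(7*(-7) + 9) + I(7, Q) = (7*(-7) + 9) - 363 = (-49 + 9) - 363 = -40 - 363 = -403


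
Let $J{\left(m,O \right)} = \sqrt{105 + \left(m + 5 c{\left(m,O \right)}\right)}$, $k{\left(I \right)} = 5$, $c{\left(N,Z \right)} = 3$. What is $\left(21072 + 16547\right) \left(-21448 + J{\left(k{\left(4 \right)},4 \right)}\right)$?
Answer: $-806852312 + 188095 \sqrt{5} \approx -8.0643 \cdot 10^{8}$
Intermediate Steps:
$J{\left(m,O \right)} = \sqrt{120 + m}$ ($J{\left(m,O \right)} = \sqrt{105 + \left(m + 5 \cdot 3\right)} = \sqrt{105 + \left(m + 15\right)} = \sqrt{105 + \left(15 + m\right)} = \sqrt{120 + m}$)
$\left(21072 + 16547\right) \left(-21448 + J{\left(k{\left(4 \right)},4 \right)}\right) = \left(21072 + 16547\right) \left(-21448 + \sqrt{120 + 5}\right) = 37619 \left(-21448 + \sqrt{125}\right) = 37619 \left(-21448 + 5 \sqrt{5}\right) = -806852312 + 188095 \sqrt{5}$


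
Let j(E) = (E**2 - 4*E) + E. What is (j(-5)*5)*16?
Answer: 3200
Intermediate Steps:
j(E) = E**2 - 3*E
(j(-5)*5)*16 = (-5*(-3 - 5)*5)*16 = (-5*(-8)*5)*16 = (40*5)*16 = 200*16 = 3200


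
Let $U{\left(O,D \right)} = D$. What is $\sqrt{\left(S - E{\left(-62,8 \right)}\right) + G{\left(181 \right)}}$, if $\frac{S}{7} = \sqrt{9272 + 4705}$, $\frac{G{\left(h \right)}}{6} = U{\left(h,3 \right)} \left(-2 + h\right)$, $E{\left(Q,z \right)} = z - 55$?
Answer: $\sqrt{3269 + 21 \sqrt{1553}} \approx 64.004$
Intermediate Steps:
$E{\left(Q,z \right)} = -55 + z$
$G{\left(h \right)} = -36 + 18 h$ ($G{\left(h \right)} = 6 \cdot 3 \left(-2 + h\right) = 6 \left(-6 + 3 h\right) = -36 + 18 h$)
$S = 21 \sqrt{1553}$ ($S = 7 \sqrt{9272 + 4705} = 7 \sqrt{13977} = 7 \cdot 3 \sqrt{1553} = 21 \sqrt{1553} \approx 827.57$)
$\sqrt{\left(S - E{\left(-62,8 \right)}\right) + G{\left(181 \right)}} = \sqrt{\left(21 \sqrt{1553} - \left(-55 + 8\right)\right) + \left(-36 + 18 \cdot 181\right)} = \sqrt{\left(21 \sqrt{1553} - -47\right) + \left(-36 + 3258\right)} = \sqrt{\left(21 \sqrt{1553} + 47\right) + 3222} = \sqrt{\left(47 + 21 \sqrt{1553}\right) + 3222} = \sqrt{3269 + 21 \sqrt{1553}}$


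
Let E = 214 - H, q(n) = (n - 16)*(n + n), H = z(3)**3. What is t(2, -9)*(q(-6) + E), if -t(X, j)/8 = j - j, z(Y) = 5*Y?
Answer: 0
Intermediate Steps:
t(X, j) = 0 (t(X, j) = -8*(j - j) = -8*0 = 0)
H = 3375 (H = (5*3)**3 = 15**3 = 3375)
q(n) = 2*n*(-16 + n) (q(n) = (-16 + n)*(2*n) = 2*n*(-16 + n))
E = -3161 (E = 214 - 1*3375 = 214 - 3375 = -3161)
t(2, -9)*(q(-6) + E) = 0*(2*(-6)*(-16 - 6) - 3161) = 0*(2*(-6)*(-22) - 3161) = 0*(264 - 3161) = 0*(-2897) = 0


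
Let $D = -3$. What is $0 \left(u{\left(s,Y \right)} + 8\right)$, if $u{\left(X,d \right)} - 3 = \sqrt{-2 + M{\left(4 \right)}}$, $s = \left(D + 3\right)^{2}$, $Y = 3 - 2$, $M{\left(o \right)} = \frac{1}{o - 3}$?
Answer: $0$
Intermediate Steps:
$M{\left(o \right)} = \frac{1}{-3 + o}$
$Y = 1$ ($Y = 3 - 2 = 1$)
$s = 0$ ($s = \left(-3 + 3\right)^{2} = 0^{2} = 0$)
$u{\left(X,d \right)} = 3 + i$ ($u{\left(X,d \right)} = 3 + \sqrt{-2 + \frac{1}{-3 + 4}} = 3 + \sqrt{-2 + 1^{-1}} = 3 + \sqrt{-2 + 1} = 3 + \sqrt{-1} = 3 + i$)
$0 \left(u{\left(s,Y \right)} + 8\right) = 0 \left(\left(3 + i\right) + 8\right) = 0 \left(11 + i\right) = 0$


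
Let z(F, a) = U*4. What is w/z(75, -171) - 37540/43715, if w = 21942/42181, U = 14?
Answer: -1253077013/1475153932 ≈ -0.84945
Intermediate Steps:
w = 21942/42181 (w = 21942*(1/42181) = 21942/42181 ≈ 0.52019)
z(F, a) = 56 (z(F, a) = 14*4 = 56)
w/z(75, -171) - 37540/43715 = (21942/42181)/56 - 37540/43715 = (21942/42181)*(1/56) - 37540*1/43715 = 10971/1181068 - 7508/8743 = -1253077013/1475153932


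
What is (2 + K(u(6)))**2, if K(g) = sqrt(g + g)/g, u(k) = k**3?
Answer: (36 + sqrt(3))**2/324 ≈ 4.3942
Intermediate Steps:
K(g) = sqrt(2)/sqrt(g) (K(g) = sqrt(2*g)/g = (sqrt(2)*sqrt(g))/g = sqrt(2)/sqrt(g))
(2 + K(u(6)))**2 = (2 + sqrt(2)/sqrt(6**3))**2 = (2 + sqrt(2)/sqrt(216))**2 = (2 + sqrt(2)*(sqrt(6)/36))**2 = (2 + sqrt(3)/18)**2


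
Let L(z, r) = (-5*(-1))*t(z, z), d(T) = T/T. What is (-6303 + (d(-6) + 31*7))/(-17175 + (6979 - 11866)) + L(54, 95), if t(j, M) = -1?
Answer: -104225/22062 ≈ -4.7242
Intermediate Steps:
d(T) = 1
L(z, r) = -5 (L(z, r) = -5*(-1)*(-1) = 5*(-1) = -5)
(-6303 + (d(-6) + 31*7))/(-17175 + (6979 - 11866)) + L(54, 95) = (-6303 + (1 + 31*7))/(-17175 + (6979 - 11866)) - 5 = (-6303 + (1 + 217))/(-17175 - 4887) - 5 = (-6303 + 218)/(-22062) - 5 = -6085*(-1/22062) - 5 = 6085/22062 - 5 = -104225/22062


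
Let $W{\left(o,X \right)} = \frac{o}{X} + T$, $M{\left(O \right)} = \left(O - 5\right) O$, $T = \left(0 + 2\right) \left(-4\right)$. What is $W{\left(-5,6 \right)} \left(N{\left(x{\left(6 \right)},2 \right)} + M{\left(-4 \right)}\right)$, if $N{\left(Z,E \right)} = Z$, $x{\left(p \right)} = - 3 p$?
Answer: $-159$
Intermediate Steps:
$T = -8$ ($T = 2 \left(-4\right) = -8$)
$M{\left(O \right)} = O \left(-5 + O\right)$ ($M{\left(O \right)} = \left(-5 + O\right) O = O \left(-5 + O\right)$)
$W{\left(o,X \right)} = -8 + \frac{o}{X}$ ($W{\left(o,X \right)} = \frac{o}{X} - 8 = -8 + \frac{o}{X}$)
$W{\left(-5,6 \right)} \left(N{\left(x{\left(6 \right)},2 \right)} + M{\left(-4 \right)}\right) = \left(-8 - \frac{5}{6}\right) \left(\left(-3\right) 6 - 4 \left(-5 - 4\right)\right) = \left(-8 - \frac{5}{6}\right) \left(-18 - -36\right) = \left(-8 - \frac{5}{6}\right) \left(-18 + 36\right) = \left(- \frac{53}{6}\right) 18 = -159$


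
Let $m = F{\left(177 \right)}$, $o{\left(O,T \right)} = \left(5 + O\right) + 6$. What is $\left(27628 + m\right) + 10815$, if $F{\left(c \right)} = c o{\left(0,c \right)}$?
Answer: $40390$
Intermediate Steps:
$o{\left(O,T \right)} = 11 + O$
$F{\left(c \right)} = 11 c$ ($F{\left(c \right)} = c \left(11 + 0\right) = c 11 = 11 c$)
$m = 1947$ ($m = 11 \cdot 177 = 1947$)
$\left(27628 + m\right) + 10815 = \left(27628 + 1947\right) + 10815 = 29575 + 10815 = 40390$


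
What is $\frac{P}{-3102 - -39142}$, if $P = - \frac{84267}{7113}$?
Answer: $- \frac{28089}{85450840} \approx -0.00032872$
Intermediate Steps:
$P = - \frac{28089}{2371}$ ($P = \left(-84267\right) \frac{1}{7113} = - \frac{28089}{2371} \approx -11.847$)
$\frac{P}{-3102 - -39142} = - \frac{28089}{2371 \left(-3102 - -39142\right)} = - \frac{28089}{2371 \left(-3102 + 39142\right)} = - \frac{28089}{2371 \cdot 36040} = \left(- \frac{28089}{2371}\right) \frac{1}{36040} = - \frac{28089}{85450840}$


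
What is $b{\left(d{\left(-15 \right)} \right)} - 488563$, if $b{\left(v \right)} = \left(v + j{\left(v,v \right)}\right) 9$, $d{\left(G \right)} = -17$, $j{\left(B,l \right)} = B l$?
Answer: $-486115$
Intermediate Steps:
$b{\left(v \right)} = 9 v + 9 v^{2}$ ($b{\left(v \right)} = \left(v + v v\right) 9 = \left(v + v^{2}\right) 9 = 9 v + 9 v^{2}$)
$b{\left(d{\left(-15 \right)} \right)} - 488563 = 9 \left(-17\right) \left(1 - 17\right) - 488563 = 9 \left(-17\right) \left(-16\right) - 488563 = 2448 - 488563 = -486115$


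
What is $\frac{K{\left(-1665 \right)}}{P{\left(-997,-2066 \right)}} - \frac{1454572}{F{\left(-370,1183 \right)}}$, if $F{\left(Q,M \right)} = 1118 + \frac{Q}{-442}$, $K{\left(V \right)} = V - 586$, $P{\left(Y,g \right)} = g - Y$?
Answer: $- \frac{343084591415}{264324147} \approx -1298.0$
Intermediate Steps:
$K{\left(V \right)} = -586 + V$
$F{\left(Q,M \right)} = 1118 - \frac{Q}{442}$ ($F{\left(Q,M \right)} = 1118 + Q \left(- \frac{1}{442}\right) = 1118 - \frac{Q}{442}$)
$\frac{K{\left(-1665 \right)}}{P{\left(-997,-2066 \right)}} - \frac{1454572}{F{\left(-370,1183 \right)}} = \frac{-586 - 1665}{-2066 - -997} - \frac{1454572}{1118 - - \frac{185}{221}} = - \frac{2251}{-2066 + 997} - \frac{1454572}{1118 + \frac{185}{221}} = - \frac{2251}{-1069} - \frac{1454572}{\frac{247263}{221}} = \left(-2251\right) \left(- \frac{1}{1069}\right) - \frac{321460412}{247263} = \frac{2251}{1069} - \frac{321460412}{247263} = - \frac{343084591415}{264324147}$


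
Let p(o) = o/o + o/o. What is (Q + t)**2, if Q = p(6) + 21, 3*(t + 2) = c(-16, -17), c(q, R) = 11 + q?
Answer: 3364/9 ≈ 373.78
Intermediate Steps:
t = -11/3 (t = -2 + (11 - 16)/3 = -2 + (1/3)*(-5) = -2 - 5/3 = -11/3 ≈ -3.6667)
p(o) = 2 (p(o) = 1 + 1 = 2)
Q = 23 (Q = 2 + 21 = 23)
(Q + t)**2 = (23 - 11/3)**2 = (58/3)**2 = 3364/9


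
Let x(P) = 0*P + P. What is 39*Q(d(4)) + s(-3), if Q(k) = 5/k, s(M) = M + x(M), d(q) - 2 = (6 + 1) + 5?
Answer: 111/14 ≈ 7.9286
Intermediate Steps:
x(P) = P (x(P) = 0 + P = P)
d(q) = 14 (d(q) = 2 + ((6 + 1) + 5) = 2 + (7 + 5) = 2 + 12 = 14)
s(M) = 2*M (s(M) = M + M = 2*M)
39*Q(d(4)) + s(-3) = 39*(5/14) + 2*(-3) = 39*(5*(1/14)) - 6 = 39*(5/14) - 6 = 195/14 - 6 = 111/14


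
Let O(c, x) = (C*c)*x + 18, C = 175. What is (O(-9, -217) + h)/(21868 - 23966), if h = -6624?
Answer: -335169/2098 ≈ -159.76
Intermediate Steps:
O(c, x) = 18 + 175*c*x (O(c, x) = (175*c)*x + 18 = 175*c*x + 18 = 18 + 175*c*x)
(O(-9, -217) + h)/(21868 - 23966) = ((18 + 175*(-9)*(-217)) - 6624)/(21868 - 23966) = ((18 + 341775) - 6624)/(-2098) = (341793 - 6624)*(-1/2098) = 335169*(-1/2098) = -335169/2098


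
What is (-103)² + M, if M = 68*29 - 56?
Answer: 12525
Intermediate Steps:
M = 1916 (M = 1972 - 56 = 1916)
(-103)² + M = (-103)² + 1916 = 10609 + 1916 = 12525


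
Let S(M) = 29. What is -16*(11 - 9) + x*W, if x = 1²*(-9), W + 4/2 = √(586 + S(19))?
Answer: -14 - 9*√615 ≈ -237.19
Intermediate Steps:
W = -2 + √615 (W = -2 + √(586 + 29) = -2 + √615 ≈ 22.799)
x = -9 (x = 1*(-9) = -9)
-16*(11 - 9) + x*W = -16*(11 - 9) - 9*(-2 + √615) = -16*2 + (18 - 9*√615) = -32 + (18 - 9*√615) = -14 - 9*√615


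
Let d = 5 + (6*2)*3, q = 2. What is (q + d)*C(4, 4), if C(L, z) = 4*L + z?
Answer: 860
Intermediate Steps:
C(L, z) = z + 4*L
d = 41 (d = 5 + 12*3 = 5 + 36 = 41)
(q + d)*C(4, 4) = (2 + 41)*(4 + 4*4) = 43*(4 + 16) = 43*20 = 860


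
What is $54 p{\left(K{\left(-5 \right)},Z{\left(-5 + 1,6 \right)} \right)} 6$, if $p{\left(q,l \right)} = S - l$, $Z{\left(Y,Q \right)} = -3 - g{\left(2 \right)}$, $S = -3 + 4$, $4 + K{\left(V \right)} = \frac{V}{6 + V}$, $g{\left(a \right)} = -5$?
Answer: $-324$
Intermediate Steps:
$K{\left(V \right)} = -4 + \frac{V}{6 + V}$
$S = 1$
$Z{\left(Y,Q \right)} = 2$ ($Z{\left(Y,Q \right)} = -3 - -5 = -3 + 5 = 2$)
$p{\left(q,l \right)} = 1 - l$
$54 p{\left(K{\left(-5 \right)},Z{\left(-5 + 1,6 \right)} \right)} 6 = 54 \left(1 - 2\right) 6 = 54 \left(-1\right) 6 = \left(-54\right) 6 = -324$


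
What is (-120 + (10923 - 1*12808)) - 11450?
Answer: -13455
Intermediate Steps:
(-120 + (10923 - 1*12808)) - 11450 = (-120 + (10923 - 12808)) - 11450 = (-120 - 1885) - 11450 = -2005 - 11450 = -13455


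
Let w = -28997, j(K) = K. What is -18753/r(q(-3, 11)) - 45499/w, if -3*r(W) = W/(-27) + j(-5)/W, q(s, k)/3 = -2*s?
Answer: -29363386531/492949 ≈ -59567.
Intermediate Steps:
q(s, k) = -6*s (q(s, k) = 3*(-2*s) = -6*s)
r(W) = W/81 + 5/(3*W) (r(W) = -(W/(-27) - 5/W)/3 = -(W*(-1/27) - 5/W)/3 = -(-W/27 - 5/W)/3 = -(-5/W - W/27)/3 = W/81 + 5/(3*W))
-18753/r(q(-3, 11)) - 45499/w = -18753*1458/(135 + (-6*(-3))²) - 45499/(-28997) = -18753*1458/(135 + 18²) - 45499*(-1/28997) = -18753*1458/(135 + 324) + 45499/28997 = -18753/((1/81)*(1/18)*459) + 45499/28997 = -18753/17/54 + 45499/28997 = -18753*54/17 + 45499/28997 = -1012662/17 + 45499/28997 = -29363386531/492949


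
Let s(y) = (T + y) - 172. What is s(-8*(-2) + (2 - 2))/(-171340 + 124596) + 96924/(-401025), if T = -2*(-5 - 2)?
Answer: -745611651/3124252100 ≈ -0.23865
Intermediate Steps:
T = 14 (T = -2*(-7) = 14)
s(y) = -158 + y (s(y) = (14 + y) - 172 = -158 + y)
s(-8*(-2) + (2 - 2))/(-171340 + 124596) + 96924/(-401025) = (-158 + (-8*(-2) + (2 - 2)))/(-171340 + 124596) + 96924/(-401025) = (-158 + (16 + 0))/(-46744) + 96924*(-1/401025) = (-158 + 16)*(-1/46744) - 32308/133675 = -142*(-1/46744) - 32308/133675 = 71/23372 - 32308/133675 = -745611651/3124252100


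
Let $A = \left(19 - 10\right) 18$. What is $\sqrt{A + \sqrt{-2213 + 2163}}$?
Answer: $\sqrt{162 + 5 i \sqrt{2}} \approx 12.731 + 0.27771 i$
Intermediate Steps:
$A = 162$ ($A = 9 \cdot 18 = 162$)
$\sqrt{A + \sqrt{-2213 + 2163}} = \sqrt{162 + \sqrt{-2213 + 2163}} = \sqrt{162 + \sqrt{-50}} = \sqrt{162 + 5 i \sqrt{2}}$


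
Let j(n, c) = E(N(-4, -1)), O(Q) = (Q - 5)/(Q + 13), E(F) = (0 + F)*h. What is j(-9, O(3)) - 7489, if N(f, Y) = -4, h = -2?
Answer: -7481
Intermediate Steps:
E(F) = -2*F (E(F) = (0 + F)*(-2) = F*(-2) = -2*F)
O(Q) = (-5 + Q)/(13 + Q)
j(n, c) = 8 (j(n, c) = -2*(-4) = 8)
j(-9, O(3)) - 7489 = 8 - 7489 = -7481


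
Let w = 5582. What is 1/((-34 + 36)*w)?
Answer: 1/11164 ≈ 8.9574e-5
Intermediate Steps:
1/((-34 + 36)*w) = 1/((-34 + 36)*5582) = 1/(2*5582) = 1/11164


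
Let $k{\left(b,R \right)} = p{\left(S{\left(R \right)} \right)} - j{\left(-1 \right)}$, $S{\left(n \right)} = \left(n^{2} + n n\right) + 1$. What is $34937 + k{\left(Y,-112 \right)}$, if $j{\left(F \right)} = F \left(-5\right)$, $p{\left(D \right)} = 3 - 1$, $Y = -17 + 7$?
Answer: $34934$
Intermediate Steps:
$Y = -10$
$S{\left(n \right)} = 1 + 2 n^{2}$ ($S{\left(n \right)} = \left(n^{2} + n^{2}\right) + 1 = 2 n^{2} + 1 = 1 + 2 n^{2}$)
$p{\left(D \right)} = 2$ ($p{\left(D \right)} = 3 - 1 = 2$)
$j{\left(F \right)} = - 5 F$
$k{\left(b,R \right)} = -3$ ($k{\left(b,R \right)} = 2 - \left(-5\right) \left(-1\right) = 2 - 5 = -3$)
$34937 + k{\left(Y,-112 \right)} = 34937 - 3 = 34934$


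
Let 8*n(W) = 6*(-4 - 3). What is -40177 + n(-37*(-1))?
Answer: -160729/4 ≈ -40182.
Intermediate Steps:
n(W) = -21/4 (n(W) = (6*(-4 - 3))/8 = (6*(-7))/8 = (⅛)*(-42) = -21/4)
-40177 + n(-37*(-1)) = -40177 - 21/4 = -160729/4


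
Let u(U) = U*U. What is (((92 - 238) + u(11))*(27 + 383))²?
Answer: 105062500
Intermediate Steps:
u(U) = U²
(((92 - 238) + u(11))*(27 + 383))² = (((92 - 238) + 11²)*(27 + 383))² = ((-146 + 121)*410)² = (-25*410)² = (-10250)² = 105062500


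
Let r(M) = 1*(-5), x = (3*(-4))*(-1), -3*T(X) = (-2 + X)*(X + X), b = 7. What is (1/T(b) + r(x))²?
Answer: 124609/4900 ≈ 25.430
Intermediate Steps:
T(X) = -2*X*(-2 + X)/3 (T(X) = -(-2 + X)*(X + X)/3 = -(-2 + X)*2*X/3 = -2*X*(-2 + X)/3)
x = 12 (x = -12*(-1) = 12)
r(M) = -5
(1/T(b) + r(x))² = (1/((⅔)*7*(2 - 1*7)) - 5)² = (1/((⅔)*7*(2 - 7)) - 5)² = (1/((⅔)*7*(-5)) - 5)² = (1/(-70/3) - 5)² = (-3/70 - 5)² = (-353/70)² = 124609/4900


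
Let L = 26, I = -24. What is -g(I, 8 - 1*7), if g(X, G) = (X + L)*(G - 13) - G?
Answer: 25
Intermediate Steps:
g(X, G) = -G + (-13 + G)*(26 + X) (g(X, G) = (X + 26)*(G - 13) - G = (26 + X)*(-13 + G) - G = (-13 + G)*(26 + X) - G = -G + (-13 + G)*(26 + X))
-g(I, 8 - 1*7) = -(-338 - 13*(-24) + 25*(8 - 1*7) + (8 - 1*7)*(-24)) = -(-338 + 312 + 25*(8 - 7) + (8 - 7)*(-24)) = -(-338 + 312 + 25*1 + 1*(-24)) = -(-338 + 312 + 25 - 24) = -1*(-25) = 25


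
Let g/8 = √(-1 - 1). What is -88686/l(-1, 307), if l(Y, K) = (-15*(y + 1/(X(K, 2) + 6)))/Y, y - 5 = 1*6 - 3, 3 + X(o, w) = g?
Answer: 29562*(-8*√2 + 3*I)/(5*(-25*I + 64*√2)) ≈ -736.95 - 7.5866*I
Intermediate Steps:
g = 8*I*√2 (g = 8*√(-1 - 1) = 8*√(-2) = 8*(I*√2) = 8*I*√2 ≈ 11.314*I)
X(o, w) = -3 + 8*I*√2
y = 8 (y = 5 + (1*6 - 3) = 5 + (6 - 3) = 5 + 3 = 8)
l(Y, K) = (-120 - 15/(3 + 8*I*√2))/Y (l(Y, K) = (-15*(8 + 1/((-3 + 8*I*√2) + 6)))/Y = (-15*(8 + 1/(3 + 8*I*√2)))/Y = (-120 - 15/(3 + 8*I*√2))/Y)
-88686/l(-1, 307) = -88686*(-(-3*I + 8*√2)/(15*(-64*√2 + 25*I))) = -(-29562)*(-3*I + 8*√2)/(5*(-64*√2 + 25*I)) = 29562*(-3*I + 8*√2)/(5*(-64*√2 + 25*I))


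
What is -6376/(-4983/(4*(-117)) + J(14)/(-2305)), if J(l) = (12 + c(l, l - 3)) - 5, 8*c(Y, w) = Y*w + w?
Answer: -4585364160/7648591 ≈ -599.50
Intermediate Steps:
c(Y, w) = w/8 + Y*w/8 (c(Y, w) = (Y*w + w)/8 = (w + Y*w)/8 = w/8 + Y*w/8)
J(l) = 7 + (1 + l)*(-3 + l)/8 (J(l) = (12 + (l - 3)*(1 + l)/8) - 5 = (12 + (-3 + l)*(1 + l)/8) - 5 = (12 + (1 + l)*(-3 + l)/8) - 5 = 7 + (1 + l)*(-3 + l)/8)
-6376/(-4983/(4*(-117)) + J(14)/(-2305)) = -6376/(-4983/(4*(-117)) + (7 + (1 + 14)*(-3 + 14)/8)/(-2305)) = -6376/(-4983/(-468) + (7 + (⅛)*15*11)*(-1/2305)) = -6376/(-4983*(-1/468) + (7 + 165/8)*(-1/2305)) = -6376/(1661/156 + (221/8)*(-1/2305)) = -6376/(1661/156 - 221/18440) = -6376/7648591/719160 = -6376*719160/7648591 = -4585364160/7648591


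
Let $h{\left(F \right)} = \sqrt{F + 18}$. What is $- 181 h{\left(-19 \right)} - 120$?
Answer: $-120 - 181 i \approx -120.0 - 181.0 i$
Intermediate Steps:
$h{\left(F \right)} = \sqrt{18 + F}$
$- 181 h{\left(-19 \right)} - 120 = - 181 \sqrt{18 - 19} - 120 = - 181 \sqrt{-1} - 120 = - 181 i - 120 = -120 - 181 i$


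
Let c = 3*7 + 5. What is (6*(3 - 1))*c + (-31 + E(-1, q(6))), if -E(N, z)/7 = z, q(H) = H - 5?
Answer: 274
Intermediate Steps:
q(H) = -5 + H
E(N, z) = -7*z
c = 26 (c = 21 + 5 = 26)
(6*(3 - 1))*c + (-31 + E(-1, q(6))) = (6*(3 - 1))*26 + (-31 - 7*(-5 + 6)) = (6*2)*26 + (-31 - 7*1) = 12*26 + (-31 - 7) = 312 - 38 = 274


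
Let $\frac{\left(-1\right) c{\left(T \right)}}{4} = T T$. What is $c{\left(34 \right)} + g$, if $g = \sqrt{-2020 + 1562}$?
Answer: $-4624 + i \sqrt{458} \approx -4624.0 + 21.401 i$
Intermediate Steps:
$c{\left(T \right)} = - 4 T^{2}$ ($c{\left(T \right)} = - 4 T T = - 4 T^{2}$)
$g = i \sqrt{458}$ ($g = \sqrt{-458} = i \sqrt{458} \approx 21.401 i$)
$c{\left(34 \right)} + g = - 4 \cdot 34^{2} + i \sqrt{458} = \left(-4\right) 1156 + i \sqrt{458} = -4624 + i \sqrt{458}$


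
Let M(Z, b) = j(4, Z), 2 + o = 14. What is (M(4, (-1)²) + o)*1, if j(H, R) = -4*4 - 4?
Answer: -8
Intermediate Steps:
o = 12 (o = -2 + 14 = 12)
j(H, R) = -20 (j(H, R) = -16 - 4 = -20)
M(Z, b) = -20
(M(4, (-1)²) + o)*1 = (-20 + 12)*1 = -8*1 = -8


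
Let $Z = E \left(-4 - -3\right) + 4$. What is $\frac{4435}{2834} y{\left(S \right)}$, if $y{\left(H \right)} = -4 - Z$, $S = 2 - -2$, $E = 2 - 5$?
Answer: $- \frac{48785}{2834} \approx -17.214$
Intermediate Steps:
$E = -3$ ($E = 2 - 5 = -3$)
$S = 4$ ($S = 2 + 2 = 4$)
$Z = 7$ ($Z = - 3 \left(-4 - -3\right) + 4 = - 3 \left(-4 + 3\right) + 4 = \left(-3\right) \left(-1\right) + 4 = 3 + 4 = 7$)
$y{\left(H \right)} = -11$ ($y{\left(H \right)} = -4 - 7 = -11$)
$\frac{4435}{2834} y{\left(S \right)} = \frac{4435}{2834} \left(-11\right) = - \frac{48785}{2834}$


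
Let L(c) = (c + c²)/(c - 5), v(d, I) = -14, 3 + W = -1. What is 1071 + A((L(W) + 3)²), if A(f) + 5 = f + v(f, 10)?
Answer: 9493/9 ≈ 1054.8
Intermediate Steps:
W = -4 (W = -3 - 1 = -4)
L(c) = (c + c²)/(-5 + c)
A(f) = -19 + f (A(f) = -5 + (f - 14) = -5 + (-14 + f) = -19 + f)
1071 + A((L(W) + 3)²) = 1071 + (-19 + (-4*(1 - 4)/(-5 - 4) + 3)²) = 1071 + (-19 + (-4*(-3)/(-9) + 3)²) = 1071 + (-19 + (-4*(-⅑)*(-3) + 3)²) = 1071 + (-19 + (-4/3 + 3)²) = 1071 + (-19 + (5/3)²) = 1071 + (-19 + 25/9) = 1071 - 146/9 = 9493/9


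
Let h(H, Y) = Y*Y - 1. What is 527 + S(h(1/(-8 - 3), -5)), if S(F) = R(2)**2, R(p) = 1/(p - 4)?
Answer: 2109/4 ≈ 527.25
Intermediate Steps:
R(p) = 1/(-4 + p)
h(H, Y) = -1 + Y**2 (h(H, Y) = Y**2 - 1 = -1 + Y**2)
S(F) = 1/4 (S(F) = (1/(-4 + 2))**2 = (1/(-2))**2 = (-1/2)**2 = 1/4)
527 + S(h(1/(-8 - 3), -5)) = 527 + 1/4 = 2109/4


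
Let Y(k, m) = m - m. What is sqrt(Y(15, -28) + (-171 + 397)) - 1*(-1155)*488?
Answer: 563640 + sqrt(226) ≈ 5.6366e+5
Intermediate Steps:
Y(k, m) = 0
sqrt(Y(15, -28) + (-171 + 397)) - 1*(-1155)*488 = sqrt(0 + (-171 + 397)) - 1*(-1155)*488 = sqrt(0 + 226) + 1155*488 = sqrt(226) + 563640 = 563640 + sqrt(226)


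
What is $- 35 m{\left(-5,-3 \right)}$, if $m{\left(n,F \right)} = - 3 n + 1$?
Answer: $-560$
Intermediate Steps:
$m{\left(n,F \right)} = 1 - 3 n$
$- 35 m{\left(-5,-3 \right)} = - 35 \left(1 - -15\right) = - 35 \left(1 + 15\right) = \left(-35\right) 16 = -560$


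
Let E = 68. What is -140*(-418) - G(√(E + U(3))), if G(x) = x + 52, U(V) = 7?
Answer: 58468 - 5*√3 ≈ 58459.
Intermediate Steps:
G(x) = 52 + x
-140*(-418) - G(√(E + U(3))) = -140*(-418) - (52 + √(68 + 7)) = 58520 - (52 + √75) = 58520 - (52 + 5*√3) = 58520 + (-52 - 5*√3) = 58468 - 5*√3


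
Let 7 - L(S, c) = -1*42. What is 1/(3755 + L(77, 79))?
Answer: 1/3804 ≈ 0.00026288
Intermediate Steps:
L(S, c) = 49 (L(S, c) = 7 - (-1)*42 = 7 - 1*(-42) = 7 + 42 = 49)
1/(3755 + L(77, 79)) = 1/(3755 + 49) = 1/3804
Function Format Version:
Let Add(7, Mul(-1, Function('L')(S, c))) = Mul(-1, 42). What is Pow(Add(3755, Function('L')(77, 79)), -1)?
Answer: Rational(1, 3804) ≈ 0.00026288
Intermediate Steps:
Function('L')(S, c) = 49 (Function('L')(S, c) = Add(7, Mul(-1, Mul(-1, 42))) = Add(7, Mul(-1, -42)) = Add(7, 42) = 49)
Pow(Add(3755, Function('L')(77, 79)), -1) = Pow(Add(3755, 49), -1) = Pow(3804, -1) = Rational(1, 3804)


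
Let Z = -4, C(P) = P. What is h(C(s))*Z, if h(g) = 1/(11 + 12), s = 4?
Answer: -4/23 ≈ -0.17391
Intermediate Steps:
h(g) = 1/23
h(C(s))*Z = (1/23)*(-4) = -4/23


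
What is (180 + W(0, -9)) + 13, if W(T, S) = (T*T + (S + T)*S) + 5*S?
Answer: 229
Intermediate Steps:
W(T, S) = T² + 5*S + S*(S + T) (W(T, S) = (T² + S*(S + T)) + 5*S = T² + 5*S + S*(S + T))
(180 + W(0, -9)) + 13 = (180 + ((-9)² + 0² + 5*(-9) - 9*0)) + 13 = (180 + (81 + 0 - 45 + 0)) + 13 = (180 + 36) + 13 = 216 + 13 = 229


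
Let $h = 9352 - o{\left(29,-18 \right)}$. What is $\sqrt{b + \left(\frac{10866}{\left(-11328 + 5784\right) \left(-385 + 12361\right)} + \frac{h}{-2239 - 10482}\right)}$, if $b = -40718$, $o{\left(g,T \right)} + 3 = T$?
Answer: $\frac{i \sqrt{5603273596982559231140330}}{11730695592} \approx 201.79 i$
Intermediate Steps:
$o{\left(g,T \right)} = -3 + T$
$h = 9373$ ($h = 9352 - \left(-3 - 18\right) = 9352 - -21 = 9352 + 21 = 9373$)
$\sqrt{b + \left(\frac{10866}{\left(-11328 + 5784\right) \left(-385 + 12361\right)} + \frac{h}{-2239 - 10482}\right)} = \sqrt{-40718 + \left(\frac{10866}{\left(-11328 + 5784\right) \left(-385 + 12361\right)} + \frac{9373}{-2239 - 10482}\right)} = \sqrt{-40718 + \left(\frac{10866}{\left(-5544\right) 11976} + \frac{9373}{-2239 - 10482}\right)} = \sqrt{-40718 + \left(\frac{10866}{-66394944} + \frac{9373}{-12721}\right)} = \sqrt{-40718 + \left(10866 \left(- \frac{1}{66394944}\right) + 9373 \left(- \frac{1}{12721}\right)\right)} = \sqrt{-40718 - \frac{103743006083}{140768347104}} = \sqrt{- \frac{5731909300386755}{140768347104}} = \frac{i \sqrt{5603273596982559231140330}}{11730695592}$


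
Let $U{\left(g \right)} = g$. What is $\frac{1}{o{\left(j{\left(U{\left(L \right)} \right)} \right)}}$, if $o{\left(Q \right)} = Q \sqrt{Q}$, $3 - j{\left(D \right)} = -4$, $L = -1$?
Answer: $\frac{\sqrt{7}}{49} \approx 0.053995$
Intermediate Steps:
$j{\left(D \right)} = 7$ ($j{\left(D \right)} = 3 - -4 = 3 + 4 = 7$)
$o{\left(Q \right)} = Q^{\frac{3}{2}}$
$\frac{1}{o{\left(j{\left(U{\left(L \right)} \right)} \right)}} = \frac{1}{7^{\frac{3}{2}}} = \frac{1}{7 \sqrt{7}} = \frac{\sqrt{7}}{49}$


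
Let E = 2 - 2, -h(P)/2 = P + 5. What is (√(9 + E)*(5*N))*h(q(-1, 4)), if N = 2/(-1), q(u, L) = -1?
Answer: 240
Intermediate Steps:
h(P) = -10 - 2*P (h(P) = -2*(P + 5) = -2*(5 + P) = -10 - 2*P)
N = -2 (N = 2*(-1) = -2)
E = 0
(√(9 + E)*(5*N))*h(q(-1, 4)) = (√(9 + 0)*(5*(-2)))*(-10 - 2*(-1)) = (√9*(-10))*(-10 + 2) = (3*(-10))*(-8) = -30*(-8) = 240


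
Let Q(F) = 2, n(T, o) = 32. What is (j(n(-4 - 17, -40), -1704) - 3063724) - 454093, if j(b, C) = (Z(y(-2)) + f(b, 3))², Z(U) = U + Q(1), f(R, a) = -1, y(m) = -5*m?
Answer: -3517696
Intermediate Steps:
Z(U) = 2 + U (Z(U) = U + 2 = 2 + U)
j(b, C) = 121 (j(b, C) = ((2 - 5*(-2)) - 1)² = ((2 + 10) - 1)² = (12 - 1)² = 11² = 121)
(j(n(-4 - 17, -40), -1704) - 3063724) - 454093 = (121 - 3063724) - 454093 = -3063603 - 454093 = -3517696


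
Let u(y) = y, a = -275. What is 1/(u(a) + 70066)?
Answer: 1/69791 ≈ 1.4328e-5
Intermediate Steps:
1/(u(a) + 70066) = 1/(-275 + 70066) = 1/69791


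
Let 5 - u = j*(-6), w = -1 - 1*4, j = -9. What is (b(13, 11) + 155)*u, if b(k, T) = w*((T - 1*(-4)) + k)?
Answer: -735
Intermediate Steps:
w = -5 (w = -1 - 4 = -5)
b(k, T) = -20 - 5*T - 5*k (b(k, T) = -5*((T - 1*(-4)) + k) = -5*((T + 4) + k) = -5*((4 + T) + k) = -5*(4 + T + k) = -20 - 5*T - 5*k)
u = -49 (u = 5 - (-9)*(-6) = 5 - 1*54 = 5 - 54 = -49)
(b(13, 11) + 155)*u = ((-20 - 5*11 - 5*13) + 155)*(-49) = ((-20 - 55 - 65) + 155)*(-49) = (-140 + 155)*(-49) = 15*(-49) = -735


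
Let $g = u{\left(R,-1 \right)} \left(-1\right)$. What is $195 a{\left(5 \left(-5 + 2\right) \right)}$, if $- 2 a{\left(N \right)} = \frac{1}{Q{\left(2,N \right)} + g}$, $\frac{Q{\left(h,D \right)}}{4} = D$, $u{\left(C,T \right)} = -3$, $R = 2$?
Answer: $\frac{65}{38} \approx 1.7105$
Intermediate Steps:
$Q{\left(h,D \right)} = 4 D$
$g = 3$ ($g = \left(-3\right) \left(-1\right) = 3$)
$a{\left(N \right)} = - \frac{1}{2 \left(3 + 4 N\right)}$ ($a{\left(N \right)} = - \frac{1}{2 \left(4 N + 3\right)} = - \frac{1}{2 \left(3 + 4 N\right)}$)
$195 a{\left(5 \left(-5 + 2\right) \right)} = 195 \left(- \frac{1}{6 + 8 \cdot 5 \left(-5 + 2\right)}\right) = 195 \left(- \frac{1}{6 + 8 \cdot 5 \left(-3\right)}\right) = 195 \left(- \frac{1}{6 + 8 \left(-15\right)}\right) = 195 \left(- \frac{1}{6 - 120}\right) = 195 \left(- \frac{1}{-114}\right) = 195 \left(\left(-1\right) \left(- \frac{1}{114}\right)\right) = 195 \cdot \frac{1}{114} = \frac{65}{38}$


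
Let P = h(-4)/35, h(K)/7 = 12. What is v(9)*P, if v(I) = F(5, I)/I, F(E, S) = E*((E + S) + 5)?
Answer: 76/3 ≈ 25.333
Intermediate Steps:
h(K) = 84 (h(K) = 7*12 = 84)
P = 12/5 (P = 84/35 = 84*(1/35) = 12/5 ≈ 2.4000)
F(E, S) = E*(5 + E + S)
v(I) = (50 + 5*I)/I (v(I) = (5*(5 + 5 + I))/I = (5*(10 + I))/I = (50 + 5*I)/I)
v(9)*P = (5 + 50/9)*(12/5) = (95/9)*(12/5) = 76/3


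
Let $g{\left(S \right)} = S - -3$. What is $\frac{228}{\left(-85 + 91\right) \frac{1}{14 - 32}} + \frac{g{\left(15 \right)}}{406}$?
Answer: $- \frac{138843}{203} \approx -683.96$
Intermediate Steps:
$g{\left(S \right)} = 3 + S$ ($g{\left(S \right)} = S + 3 = 3 + S$)
$\frac{228}{\left(-85 + 91\right) \frac{1}{14 - 32}} + \frac{g{\left(15 \right)}}{406} = \frac{228}{\left(-85 + 91\right) \frac{1}{14 - 32}} + \frac{3 + 15}{406} = \frac{228}{6 \frac{1}{-18}} + 18 \cdot \frac{1}{406} = \frac{228}{6 \left(- \frac{1}{18}\right)} + \frac{9}{203} = \frac{228}{- \frac{1}{3}} + \frac{9}{203} = 228 \left(-3\right) + \frac{9}{203} = -684 + \frac{9}{203} = - \frac{138843}{203}$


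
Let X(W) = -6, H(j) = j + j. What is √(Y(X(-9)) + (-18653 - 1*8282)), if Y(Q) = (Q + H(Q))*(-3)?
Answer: I*√26881 ≈ 163.95*I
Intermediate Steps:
H(j) = 2*j
Y(Q) = -9*Q (Y(Q) = (Q + 2*Q)*(-3) = (3*Q)*(-3) = -9*Q)
√(Y(X(-9)) + (-18653 - 1*8282)) = √(-9*(-6) + (-18653 - 1*8282)) = √(54 + (-18653 - 8282)) = √(54 - 26935) = √(-26881) = I*√26881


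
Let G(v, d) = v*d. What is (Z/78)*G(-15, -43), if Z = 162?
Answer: 17415/13 ≈ 1339.6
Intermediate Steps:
G(v, d) = d*v
(Z/78)*G(-15, -43) = (162/78)*(-43*(-15)) = (162*(1/78))*645 = (27/13)*645 = 17415/13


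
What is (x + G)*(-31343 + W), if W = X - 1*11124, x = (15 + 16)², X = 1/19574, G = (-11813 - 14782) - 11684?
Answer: 15510276154563/9787 ≈ 1.5848e+9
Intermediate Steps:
G = -38279 (G = -26595 - 11684 = -38279)
X = 1/19574 ≈ 5.1088e-5
x = 961 (x = 31² = 961)
W = -217741175/19574 (W = 1/19574 - 1*11124 = 1/19574 - 11124 = -217741175/19574 ≈ -11124.)
(x + G)*(-31343 + W) = (961 - 38279)*(-31343 - 217741175/19574) = -37318*(-831249057/19574) = 15510276154563/9787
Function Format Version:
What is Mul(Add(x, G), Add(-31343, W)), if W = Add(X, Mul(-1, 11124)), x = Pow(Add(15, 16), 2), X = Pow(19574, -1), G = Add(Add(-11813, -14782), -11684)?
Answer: Rational(15510276154563, 9787) ≈ 1.5848e+9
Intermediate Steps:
G = -38279 (G = Add(-26595, -11684) = -38279)
X = Rational(1, 19574) ≈ 5.1088e-5
x = 961 (x = Pow(31, 2) = 961)
W = Rational(-217741175, 19574) (W = Add(Rational(1, 19574), Mul(-1, 11124)) = Add(Rational(1, 19574), -11124) = Rational(-217741175, 19574) ≈ -11124.)
Mul(Add(x, G), Add(-31343, W)) = Mul(Add(961, -38279), Add(-31343, Rational(-217741175, 19574))) = Mul(-37318, Rational(-831249057, 19574)) = Rational(15510276154563, 9787)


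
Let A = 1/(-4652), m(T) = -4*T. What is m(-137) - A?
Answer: 2549297/4652 ≈ 548.00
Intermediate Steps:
A = -1/4652 ≈ -0.00021496
m(-137) - A = -4*(-137) - 1*(-1/4652) = 548 + 1/4652 = 2549297/4652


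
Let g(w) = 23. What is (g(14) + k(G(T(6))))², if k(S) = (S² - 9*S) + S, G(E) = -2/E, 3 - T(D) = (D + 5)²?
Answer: 6334886464/12117361 ≈ 522.79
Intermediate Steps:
T(D) = 3 - (5 + D)² (T(D) = 3 - (D + 5)² = 3 - (5 + D)²)
k(S) = S² - 8*S
(g(14) + k(G(T(6))))² = (23 + (-2/(3 - (5 + 6)²))*(-8 - 2/(3 - (5 + 6)²)))² = (23 + (-2/(3 - 1*11²))*(-8 - 2/(3 - 1*11²)))² = (23 + (-2/(3 - 1*121))*(-8 - 2/(3 - 1*121)))² = (23 + (-2/(3 - 121))*(-8 - 2/(3 - 121)))² = (23 + (-2/(-118))*(-8 - 2/(-118)))² = (23 + (-2*(-1/118))*(-8 - 2*(-1/118)))² = (23 + (-8 + 1/59)/59)² = (23 + (1/59)*(-471/59))² = (23 - 471/3481)² = (79592/3481)² = 6334886464/12117361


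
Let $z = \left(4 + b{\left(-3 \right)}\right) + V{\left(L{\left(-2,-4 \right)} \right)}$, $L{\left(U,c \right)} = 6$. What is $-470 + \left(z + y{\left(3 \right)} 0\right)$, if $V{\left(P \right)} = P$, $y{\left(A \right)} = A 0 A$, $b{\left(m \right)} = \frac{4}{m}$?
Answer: $- \frac{1384}{3} \approx -461.33$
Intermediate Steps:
$y{\left(A \right)} = 0$ ($y{\left(A \right)} = 0 A = 0$)
$z = \frac{26}{3}$ ($z = \left(4 + \frac{4}{-3}\right) + 6 = \left(4 + 4 \left(- \frac{1}{3}\right)\right) + 6 = \left(4 - \frac{4}{3}\right) + 6 = \frac{8}{3} + 6 = \frac{26}{3} \approx 8.6667$)
$-470 + \left(z + y{\left(3 \right)} 0\right) = -470 + \left(\frac{26}{3} + 0 \cdot 0\right) = -470 + \left(\frac{26}{3} + 0\right) = -470 + \frac{26}{3} = - \frac{1384}{3}$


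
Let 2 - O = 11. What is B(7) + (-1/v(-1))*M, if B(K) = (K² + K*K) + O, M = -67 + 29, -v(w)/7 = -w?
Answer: 585/7 ≈ 83.571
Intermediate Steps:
O = -9 (O = 2 - 1*11 = 2 - 11 = -9)
v(w) = 7*w (v(w) = -(-7)*w = 7*w)
M = -38
B(K) = -9 + 2*K² (B(K) = (K² + K*K) - 9 = (K² + K²) - 9 = 2*K² - 9 = -9 + 2*K²)
B(7) + (-1/v(-1))*M = (-9 + 2*7²) - 1/(7*(-1))*(-38) = (-9 + 2*49) - 1/(-7)*(-38) = (-9 + 98) - 1*(-⅐)*(-38) = 89 + (⅐)*(-38) = 89 - 38/7 = 585/7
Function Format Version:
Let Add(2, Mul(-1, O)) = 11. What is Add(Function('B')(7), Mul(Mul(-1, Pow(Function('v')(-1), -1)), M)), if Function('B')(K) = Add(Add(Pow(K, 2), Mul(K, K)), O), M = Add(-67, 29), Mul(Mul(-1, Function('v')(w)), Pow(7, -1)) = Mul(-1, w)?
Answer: Rational(585, 7) ≈ 83.571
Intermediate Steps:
O = -9 (O = Add(2, Mul(-1, 11)) = Add(2, -11) = -9)
Function('v')(w) = Mul(7, w) (Function('v')(w) = Mul(-7, Mul(-1, w)) = Mul(7, w))
M = -38
Function('B')(K) = Add(-9, Mul(2, Pow(K, 2))) (Function('B')(K) = Add(Add(Pow(K, 2), Mul(K, K)), -9) = Add(Add(Pow(K, 2), Pow(K, 2)), -9) = Add(Mul(2, Pow(K, 2)), -9) = Add(-9, Mul(2, Pow(K, 2))))
Add(Function('B')(7), Mul(Mul(-1, Pow(Function('v')(-1), -1)), M)) = Add(Add(-9, Mul(2, Pow(7, 2))), Mul(Mul(-1, Pow(Mul(7, -1), -1)), -38)) = Add(Add(-9, Mul(2, 49)), Mul(Mul(-1, Pow(-7, -1)), -38)) = Add(Add(-9, 98), Mul(Mul(-1, Rational(-1, 7)), -38)) = Add(89, Mul(Rational(1, 7), -38)) = Add(89, Rational(-38, 7)) = Rational(585, 7)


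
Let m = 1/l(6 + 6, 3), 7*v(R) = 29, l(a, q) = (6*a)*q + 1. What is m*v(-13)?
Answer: 29/1519 ≈ 0.019092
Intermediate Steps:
l(a, q) = 1 + 6*a*q (l(a, q) = 6*a*q + 1 = 1 + 6*a*q)
v(R) = 29/7 (v(R) = (⅐)*29 = 29/7)
m = 1/217 (m = 1/(1 + 6*(6 + 6)*3) = 1/(1 + 6*12*3) = 1/(1 + 216) = 1/217 ≈ 0.0046083)
m*v(-13) = (1/217)*(29/7) = 29/1519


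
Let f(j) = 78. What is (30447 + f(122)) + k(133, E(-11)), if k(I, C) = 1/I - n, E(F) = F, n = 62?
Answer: 4051580/133 ≈ 30463.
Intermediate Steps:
k(I, C) = -62 + 1/I (k(I, C) = 1/I - 1*62 = 1/I - 62 = -62 + 1/I)
(30447 + f(122)) + k(133, E(-11)) = (30447 + 78) + (-62 + 1/133) = 30525 + (-62 + 1/133) = 30525 - 8245/133 = 4051580/133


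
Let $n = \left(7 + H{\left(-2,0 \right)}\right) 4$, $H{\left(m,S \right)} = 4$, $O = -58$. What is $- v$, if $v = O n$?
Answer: $2552$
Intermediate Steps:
$n = 44$ ($n = \left(7 + 4\right) 4 = 11 \cdot 4 = 44$)
$v = -2552$ ($v = \left(-58\right) 44 = -2552$)
$- v = \left(-1\right) \left(-2552\right) = 2552$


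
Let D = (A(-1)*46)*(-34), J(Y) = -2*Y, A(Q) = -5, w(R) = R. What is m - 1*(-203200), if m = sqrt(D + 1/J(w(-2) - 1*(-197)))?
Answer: 203200 + sqrt(1189421610)/390 ≈ 2.0329e+5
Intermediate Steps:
D = 7820 (D = -5*46*(-34) = -230*(-34) = 7820)
m = sqrt(1189421610)/390 (m = sqrt(7820 + 1/(-2*(-2 - 1*(-197)))) = sqrt(7820 + 1/(-2*(-2 + 197))) = sqrt(7820 + 1/(-2*195)) = sqrt(7820 + 1/(-390)) = sqrt(7820 - 1/390) = sqrt(3049799/390) = sqrt(1189421610)/390 ≈ 88.431)
m - 1*(-203200) = sqrt(1189421610)/390 - 1*(-203200) = sqrt(1189421610)/390 + 203200 = 203200 + sqrt(1189421610)/390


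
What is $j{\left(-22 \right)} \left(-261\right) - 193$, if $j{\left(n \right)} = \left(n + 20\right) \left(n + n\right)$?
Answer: $-23161$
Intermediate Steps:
$j{\left(n \right)} = 2 n \left(20 + n\right)$ ($j{\left(n \right)} = \left(20 + n\right) 2 n = 2 n \left(20 + n\right)$)
$j{\left(-22 \right)} \left(-261\right) - 193 = 2 \left(-22\right) \left(20 - 22\right) \left(-261\right) - 193 = 2 \left(-22\right) \left(-2\right) \left(-261\right) - 193 = 88 \left(-261\right) - 193 = -22968 - 193 = -23161$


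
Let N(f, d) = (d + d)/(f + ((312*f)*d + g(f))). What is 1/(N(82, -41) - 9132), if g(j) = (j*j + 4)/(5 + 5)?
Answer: -2620473/23930159231 ≈ -0.00010951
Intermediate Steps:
g(j) = 2/5 + j**2/10 (g(j) = (j**2 + 4)/10 = (4 + j**2)*(1/10) = 2/5 + j**2/10)
N(f, d) = 2*d/(2/5 + f + f**2/10 + 312*d*f) (N(f, d) = (d + d)/(f + ((312*f)*d + (2/5 + f**2/10))) = (2*d)/(f + (312*d*f + (2/5 + f**2/10))) = (2*d)/(f + (2/5 + f**2/10 + 312*d*f)) = (2*d)/(2/5 + f + f**2/10 + 312*d*f) = 2*d/(2/5 + f + f**2/10 + 312*d*f))
1/(N(82, -41) - 9132) = 1/(20*(-41)/(4 + 82**2 + 10*82 + 3120*(-41)*82) - 9132) = 1/(20*(-41)/(4 + 6724 + 820 - 10489440) - 9132) = 1/(20*(-41)/(-10481892) - 9132) = 1/(20*(-41)*(-1/10481892) - 9132) = 1/(205/2620473 - 9132) = 1/(-23930159231/2620473) = -2620473/23930159231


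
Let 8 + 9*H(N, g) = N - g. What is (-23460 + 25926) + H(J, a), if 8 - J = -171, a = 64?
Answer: 22301/9 ≈ 2477.9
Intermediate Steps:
J = 179 (J = 8 - 1*(-171) = 8 + 171 = 179)
H(N, g) = -8/9 - g/9 + N/9 (H(N, g) = -8/9 + (N - g)/9 = -8/9 + (-g/9 + N/9) = -8/9 - g/9 + N/9)
(-23460 + 25926) + H(J, a) = (-23460 + 25926) + (-8/9 - 1/9*64 + (1/9)*179) = 2466 + (-8/9 - 64/9 + 179/9) = 2466 + 107/9 = 22301/9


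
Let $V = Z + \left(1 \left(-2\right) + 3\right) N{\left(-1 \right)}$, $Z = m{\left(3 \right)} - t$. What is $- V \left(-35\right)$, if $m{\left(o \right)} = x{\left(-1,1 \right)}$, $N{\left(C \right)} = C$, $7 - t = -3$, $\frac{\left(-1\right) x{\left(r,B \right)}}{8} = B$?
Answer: $-665$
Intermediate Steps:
$x{\left(r,B \right)} = - 8 B$
$t = 10$ ($t = 7 - -3 = 7 + 3 = 10$)
$m{\left(o \right)} = -8$ ($m{\left(o \right)} = \left(-8\right) 1 = -8$)
$Z = -18$ ($Z = -8 - 10 = -18$)
$V = -19$ ($V = -18 + \left(1 \left(-2\right) + 3\right) \left(-1\right) = -18 + \left(-2 + 3\right) \left(-1\right) = -18 + 1 \left(-1\right) = -18 - 1 = -19$)
$- V \left(-35\right) = \left(-1\right) \left(-19\right) \left(-35\right) = 19 \left(-35\right) = -665$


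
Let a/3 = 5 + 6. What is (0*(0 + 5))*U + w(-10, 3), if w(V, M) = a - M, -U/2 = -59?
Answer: 30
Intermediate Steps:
a = 33 (a = 3*(5 + 6) = 3*11 = 33)
U = 118 (U = -2*(-59) = 118)
w(V, M) = 33 - M
(0*(0 + 5))*U + w(-10, 3) = (0*(0 + 5))*118 + (33 - 1*3) = (0*5)*118 + (33 - 3) = 0*118 + 30 = 0 + 30 = 30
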